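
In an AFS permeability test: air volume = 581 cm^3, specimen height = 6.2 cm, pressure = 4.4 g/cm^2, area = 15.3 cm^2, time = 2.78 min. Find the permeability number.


Formula: Permeability Number P = (V * H) / (p * A * t)
Numerator: V * H = 581 * 6.2 = 3602.2
Denominator: p * A * t = 4.4 * 15.3 * 2.78 = 187.1496
P = 3602.2 / 187.1496 = 19.2477

Final answer: 19.2477


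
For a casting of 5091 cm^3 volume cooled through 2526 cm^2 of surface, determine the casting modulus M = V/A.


Formula: Casting Modulus M = V / A
M = 5091 cm^3 / 2526 cm^2 = 2.0154 cm

Final answer: 2.0154 cm


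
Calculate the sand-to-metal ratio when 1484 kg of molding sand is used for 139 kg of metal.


Formula: Sand-to-Metal Ratio = W_sand / W_metal
Ratio = 1484 kg / 139 kg = 10.6763

Answer: 10.6763


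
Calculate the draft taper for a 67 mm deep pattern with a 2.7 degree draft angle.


Formula: taper = depth * tan(draft_angle)
tan(2.7 deg) = 0.0471588
taper = 67 mm * 0.0471588 = 3.1596 mm

Final answer: 3.1596 mm


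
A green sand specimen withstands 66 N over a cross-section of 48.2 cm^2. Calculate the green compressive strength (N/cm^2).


Formula: Compressive Strength = Force / Area
Strength = 66 N / 48.2 cm^2 = 1.3693 N/cm^2


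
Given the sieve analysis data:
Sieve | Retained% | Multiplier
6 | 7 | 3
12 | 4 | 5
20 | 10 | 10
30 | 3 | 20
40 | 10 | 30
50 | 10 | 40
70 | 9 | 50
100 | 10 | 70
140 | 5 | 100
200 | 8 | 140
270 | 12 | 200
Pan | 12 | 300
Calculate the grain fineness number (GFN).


Formula: GFN = sum(pct * multiplier) / sum(pct)
sum(pct * multiplier) = 9671
sum(pct) = 100
GFN = 9671 / 100 = 96.71

Answer: 96.71


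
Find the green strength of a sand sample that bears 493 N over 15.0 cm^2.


Formula: Compressive Strength = Force / Area
Strength = 493 N / 15.0 cm^2 = 32.8667 N/cm^2

Final answer: 32.8667 N/cm^2


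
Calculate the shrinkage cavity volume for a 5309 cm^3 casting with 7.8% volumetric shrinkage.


Formula: V_shrink = V_casting * shrinkage_pct / 100
V_shrink = 5309 cm^3 * 7.8 / 100 = 414.1020 cm^3

414.1020 cm^3


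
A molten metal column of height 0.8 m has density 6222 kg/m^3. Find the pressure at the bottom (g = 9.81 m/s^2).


Formula: P = rho * g * h
rho * g = 6222 * 9.81 = 61037.82 N/m^3
P = 61037.82 * 0.8 = 48830.2560 Pa

48830.2560 Pa


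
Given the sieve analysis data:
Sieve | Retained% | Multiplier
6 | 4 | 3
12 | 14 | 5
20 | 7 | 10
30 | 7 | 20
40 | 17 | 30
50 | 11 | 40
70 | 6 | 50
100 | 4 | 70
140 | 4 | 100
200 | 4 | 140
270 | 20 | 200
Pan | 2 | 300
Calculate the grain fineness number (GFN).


Formula: GFN = sum(pct * multiplier) / sum(pct)
sum(pct * multiplier) = 7382
sum(pct) = 100
GFN = 7382 / 100 = 73.82

73.82


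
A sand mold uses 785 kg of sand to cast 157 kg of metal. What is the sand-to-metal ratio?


Formula: Sand-to-Metal Ratio = W_sand / W_metal
Ratio = 785 kg / 157 kg = 5.0000

Answer: 5.0000


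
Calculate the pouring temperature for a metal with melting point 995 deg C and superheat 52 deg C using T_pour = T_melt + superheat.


Formula: T_pour = T_melt + Superheat
T_pour = 995 + 52 = 1047 deg C


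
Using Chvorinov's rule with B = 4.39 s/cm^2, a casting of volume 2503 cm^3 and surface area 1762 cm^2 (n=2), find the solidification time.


Formula: t_s = B * (V/A)^n  (Chvorinov's rule, n=2)
Modulus M = V/A = 2503/1762 = 1.420545 cm
M^2 = 1.420545^2 = 2.017948 cm^2
t_s = 4.39 * 2.017948 = 8.8588 s

Final answer: 8.8588 s


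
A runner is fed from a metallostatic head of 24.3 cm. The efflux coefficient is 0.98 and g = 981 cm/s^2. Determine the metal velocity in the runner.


Formula: v = Cd * sqrt(2 * g * h)  (Torricelli with discharge coefficient)
2*g*h = 2 * 981 * 24.3 = 47676.6 cm^2/s^2
sqrt(47676.6) = 218.34972 cm/s
v = 0.98 * 218.34972 = 213.9827 cm/s

213.9827 cm/s


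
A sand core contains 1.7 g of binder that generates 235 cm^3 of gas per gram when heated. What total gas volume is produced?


Formula: V_gas = W_binder * gas_evolution_rate
V = 1.7 g * 235 cm^3/g = 399.5000 cm^3

Final answer: 399.5000 cm^3


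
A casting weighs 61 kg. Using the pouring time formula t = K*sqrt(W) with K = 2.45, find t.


Formula: t = K * sqrt(W)
sqrt(W) = sqrt(61) = 7.81025
t = 2.45 * 7.81025 = 19.1351 s


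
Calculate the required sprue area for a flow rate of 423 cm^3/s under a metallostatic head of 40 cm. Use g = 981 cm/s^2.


Formula: v = sqrt(2*g*h), A = Q/v
Velocity: v = sqrt(2 * 981 * 40) = sqrt(78480) = 280.1428 cm/s
Sprue area: A = Q / v = 423 / 280.1428 = 1.5099 cm^2

1.5099 cm^2


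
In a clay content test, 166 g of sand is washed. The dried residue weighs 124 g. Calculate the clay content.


Formula: Clay% = (W_total - W_washed) / W_total * 100
Clay mass = 166 - 124 = 42 g
Clay% = 42 / 166 * 100 = 25.3012%


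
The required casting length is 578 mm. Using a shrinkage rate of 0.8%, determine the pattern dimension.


Formula: L_pattern = L_casting * (1 + shrinkage_rate/100)
Shrinkage factor = 1 + 0.8/100 = 1.008
L_pattern = 578 mm * 1.008 = 582.6240 mm


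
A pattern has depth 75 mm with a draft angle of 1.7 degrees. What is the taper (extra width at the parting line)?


Formula: taper = depth * tan(draft_angle)
tan(1.7 deg) = 0.0296793
taper = 75 mm * 0.0296793 = 2.2259 mm

Final answer: 2.2259 mm


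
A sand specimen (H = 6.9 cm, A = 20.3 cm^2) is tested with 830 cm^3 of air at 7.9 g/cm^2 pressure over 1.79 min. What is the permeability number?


Formula: Permeability Number P = (V * H) / (p * A * t)
Numerator: V * H = 830 * 6.9 = 5727.0
Denominator: p * A * t = 7.9 * 20.3 * 1.79 = 287.0623
P = 5727.0 / 287.0623 = 19.9504


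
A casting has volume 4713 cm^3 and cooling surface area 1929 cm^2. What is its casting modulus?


Formula: Casting Modulus M = V / A
M = 4713 cm^3 / 1929 cm^2 = 2.4432 cm

Final answer: 2.4432 cm


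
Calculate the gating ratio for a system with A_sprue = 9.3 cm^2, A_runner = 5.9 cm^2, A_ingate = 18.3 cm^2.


Sprue:Runner:Ingate = 1 : 5.9/9.3 : 18.3/9.3 = 1:0.63:1.97

1:0.63:1.97


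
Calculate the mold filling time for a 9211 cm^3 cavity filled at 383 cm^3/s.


Formula: t_fill = V_mold / Q_flow
t = 9211 cm^3 / 383 cm^3/s = 24.0496 s


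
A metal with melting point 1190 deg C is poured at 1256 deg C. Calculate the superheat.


Formula: Superheat = T_pour - T_melt
Superheat = 1256 - 1190 = 66 deg C

Final answer: 66 deg C


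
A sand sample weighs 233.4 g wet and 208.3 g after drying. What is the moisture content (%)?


Formula: MC = (W_wet - W_dry) / W_wet * 100
Water mass = 233.4 - 208.3 = 25.1 g
MC = 25.1 / 233.4 * 100 = 10.7541%


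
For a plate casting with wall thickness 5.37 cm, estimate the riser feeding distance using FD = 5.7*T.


Formula: FD = 5.7 * T  (riser feeding-distance rule)
FD = 5.7 * 5.37 cm = 30.6090 cm

Final answer: 30.6090 cm


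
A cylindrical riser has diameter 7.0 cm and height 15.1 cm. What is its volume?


Formula: V = pi * (D/2)^2 * H  (cylinder volume)
Radius = D/2 = 7.0/2 = 3.5 cm
V = pi * 3.5^2 * 15.1 = 581.1161 cm^3


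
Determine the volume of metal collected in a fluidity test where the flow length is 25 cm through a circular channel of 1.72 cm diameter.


Formula: V = pi * (d/2)^2 * L  (cylinder volume)
Radius = 1.72/2 = 0.86 cm
V = pi * 0.86^2 * 25 = 58.0880 cm^3

Final answer: 58.0880 cm^3


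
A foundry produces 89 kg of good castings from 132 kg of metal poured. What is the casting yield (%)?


Formula: Casting Yield = (W_good / W_total) * 100
Yield = (89 kg / 132 kg) * 100 = 67.4242%

Answer: 67.4242%


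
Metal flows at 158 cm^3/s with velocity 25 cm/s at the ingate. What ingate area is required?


Formula: A_ingate = Q / v  (continuity equation)
A = 158 cm^3/s / 25 cm/s = 6.3200 cm^2

Final answer: 6.3200 cm^2


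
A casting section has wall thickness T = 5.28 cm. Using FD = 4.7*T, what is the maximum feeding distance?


Formula: FD = 4.7 * T  (riser feeding-distance rule)
FD = 4.7 * 5.28 cm = 24.8160 cm

Answer: 24.8160 cm


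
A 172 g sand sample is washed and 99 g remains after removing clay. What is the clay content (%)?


Formula: Clay% = (W_total - W_washed) / W_total * 100
Clay mass = 172 - 99 = 73 g
Clay% = 73 / 172 * 100 = 42.4419%

Final answer: 42.4419%


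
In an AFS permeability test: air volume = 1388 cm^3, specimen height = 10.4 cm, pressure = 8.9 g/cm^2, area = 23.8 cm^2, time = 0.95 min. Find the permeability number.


Formula: Permeability Number P = (V * H) / (p * A * t)
Numerator: V * H = 1388 * 10.4 = 14435.2
Denominator: p * A * t = 8.9 * 23.8 * 0.95 = 201.229
P = 14435.2 / 201.229 = 71.7352


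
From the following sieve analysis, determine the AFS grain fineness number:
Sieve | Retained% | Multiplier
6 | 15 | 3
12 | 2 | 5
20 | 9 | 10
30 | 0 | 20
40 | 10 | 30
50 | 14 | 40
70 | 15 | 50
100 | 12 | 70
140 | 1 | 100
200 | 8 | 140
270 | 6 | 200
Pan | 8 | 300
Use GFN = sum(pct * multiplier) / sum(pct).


Formula: GFN = sum(pct * multiplier) / sum(pct)
sum(pct * multiplier) = 7415
sum(pct) = 100
GFN = 7415 / 100 = 74.15

74.15


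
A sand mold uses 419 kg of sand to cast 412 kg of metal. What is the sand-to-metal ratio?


Formula: Sand-to-Metal Ratio = W_sand / W_metal
Ratio = 419 kg / 412 kg = 1.0170

Final answer: 1.0170


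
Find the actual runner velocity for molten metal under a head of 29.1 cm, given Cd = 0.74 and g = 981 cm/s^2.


Formula: v = Cd * sqrt(2 * g * h)  (Torricelli with discharge coefficient)
2*g*h = 2 * 981 * 29.1 = 57094.2 cm^2/s^2
sqrt(57094.2) = 238.94393 cm/s
v = 0.74 * 238.94393 = 176.8185 cm/s

Final answer: 176.8185 cm/s


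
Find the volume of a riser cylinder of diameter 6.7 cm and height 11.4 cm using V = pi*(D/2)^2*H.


Formula: V = pi * (D/2)^2 * H  (cylinder volume)
Radius = D/2 = 6.7/2 = 3.35 cm
V = pi * 3.35^2 * 11.4 = 401.9244 cm^3

Answer: 401.9244 cm^3


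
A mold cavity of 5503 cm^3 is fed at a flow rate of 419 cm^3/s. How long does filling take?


Formula: t_fill = V_mold / Q_flow
t = 5503 cm^3 / 419 cm^3/s = 13.1337 s

Answer: 13.1337 s


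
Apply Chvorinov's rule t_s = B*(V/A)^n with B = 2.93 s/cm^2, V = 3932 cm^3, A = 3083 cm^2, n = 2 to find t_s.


Formula: t_s = B * (V/A)^n  (Chvorinov's rule, n=2)
Modulus M = V/A = 3932/3083 = 1.275381 cm
M^2 = 1.275381^2 = 1.626597 cm^2
t_s = 2.93 * 1.626597 = 4.7659 s


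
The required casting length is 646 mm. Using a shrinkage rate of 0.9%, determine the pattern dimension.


Formula: L_pattern = L_casting * (1 + shrinkage_rate/100)
Shrinkage factor = 1 + 0.9/100 = 1.009
L_pattern = 646 mm * 1.009 = 651.8140 mm

Final answer: 651.8140 mm


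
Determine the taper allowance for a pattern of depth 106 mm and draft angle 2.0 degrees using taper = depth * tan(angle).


Formula: taper = depth * tan(draft_angle)
tan(2.0 deg) = 0.0349208
taper = 106 mm * 0.0349208 = 3.7016 mm

3.7016 mm


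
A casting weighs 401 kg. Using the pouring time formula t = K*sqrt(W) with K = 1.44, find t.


Formula: t = K * sqrt(W)
sqrt(W) = sqrt(401) = 20.02498
t = 1.44 * 20.02498 = 28.8360 s

Answer: 28.8360 s


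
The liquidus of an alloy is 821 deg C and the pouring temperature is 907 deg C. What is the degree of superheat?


Formula: Superheat = T_pour - T_melt
Superheat = 907 - 821 = 86 deg C

Answer: 86 deg C


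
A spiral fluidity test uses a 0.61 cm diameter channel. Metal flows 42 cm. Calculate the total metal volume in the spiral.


Formula: V = pi * (d/2)^2 * L  (cylinder volume)
Radius = 0.61/2 = 0.305 cm
V = pi * 0.305^2 * 42 = 12.2744 cm^3

12.2744 cm^3


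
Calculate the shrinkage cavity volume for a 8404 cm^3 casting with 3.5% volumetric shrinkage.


Formula: V_shrink = V_casting * shrinkage_pct / 100
V_shrink = 8404 cm^3 * 3.5 / 100 = 294.1400 cm^3

Final answer: 294.1400 cm^3


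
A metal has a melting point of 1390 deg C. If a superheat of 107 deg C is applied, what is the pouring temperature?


Formula: T_pour = T_melt + Superheat
T_pour = 1390 + 107 = 1497 deg C

Final answer: 1497 deg C


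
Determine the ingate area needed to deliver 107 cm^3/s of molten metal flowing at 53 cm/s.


Formula: A_ingate = Q / v  (continuity equation)
A = 107 cm^3/s / 53 cm/s = 2.0189 cm^2

Final answer: 2.0189 cm^2


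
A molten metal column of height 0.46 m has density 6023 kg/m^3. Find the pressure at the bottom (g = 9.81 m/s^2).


Formula: P = rho * g * h
rho * g = 6023 * 9.81 = 59085.63 N/m^3
P = 59085.63 * 0.46 = 27179.3898 Pa

27179.3898 Pa


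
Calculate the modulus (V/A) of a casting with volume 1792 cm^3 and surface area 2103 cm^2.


Formula: Casting Modulus M = V / A
M = 1792 cm^3 / 2103 cm^2 = 0.8521 cm

Answer: 0.8521 cm


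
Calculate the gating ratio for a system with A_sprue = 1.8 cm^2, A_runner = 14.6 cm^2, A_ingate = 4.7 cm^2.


Sprue:Runner:Ingate = 1 : 14.6/1.8 : 4.7/1.8 = 1:8.11:2.61

1:8.11:2.61


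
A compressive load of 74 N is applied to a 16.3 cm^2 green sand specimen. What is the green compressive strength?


Formula: Compressive Strength = Force / Area
Strength = 74 N / 16.3 cm^2 = 4.5399 N/cm^2

Final answer: 4.5399 N/cm^2


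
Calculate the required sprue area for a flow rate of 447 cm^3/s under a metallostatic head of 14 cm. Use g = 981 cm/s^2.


Formula: v = sqrt(2*g*h), A = Q/v
Velocity: v = sqrt(2 * 981 * 14) = sqrt(27468) = 165.7347 cm/s
Sprue area: A = Q / v = 447 / 165.7347 = 2.6971 cm^2


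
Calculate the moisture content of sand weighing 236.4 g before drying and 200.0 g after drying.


Formula: MC = (W_wet - W_dry) / W_wet * 100
Water mass = 236.4 - 200.0 = 36.4 g
MC = 36.4 / 236.4 * 100 = 15.3976%

15.3976%


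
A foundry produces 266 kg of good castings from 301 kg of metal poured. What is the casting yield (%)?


Formula: Casting Yield = (W_good / W_total) * 100
Yield = (266 kg / 301 kg) * 100 = 88.3721%


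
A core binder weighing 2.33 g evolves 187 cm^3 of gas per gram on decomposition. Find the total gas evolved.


Formula: V_gas = W_binder * gas_evolution_rate
V = 2.33 g * 187 cm^3/g = 435.7100 cm^3


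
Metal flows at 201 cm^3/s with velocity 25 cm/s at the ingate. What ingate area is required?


Formula: A_ingate = Q / v  (continuity equation)
A = 201 cm^3/s / 25 cm/s = 8.0400 cm^2

8.0400 cm^2


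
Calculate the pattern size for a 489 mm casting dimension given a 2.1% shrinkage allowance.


Formula: L_pattern = L_casting * (1 + shrinkage_rate/100)
Shrinkage factor = 1 + 2.1/100 = 1.021
L_pattern = 489 mm * 1.021 = 499.2690 mm

499.2690 mm


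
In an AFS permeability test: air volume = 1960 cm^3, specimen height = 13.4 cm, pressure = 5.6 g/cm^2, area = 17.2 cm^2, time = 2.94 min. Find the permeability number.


Formula: Permeability Number P = (V * H) / (p * A * t)
Numerator: V * H = 1960 * 13.4 = 26264.0
Denominator: p * A * t = 5.6 * 17.2 * 2.94 = 283.1808
P = 26264.0 / 283.1808 = 92.7464

Answer: 92.7464


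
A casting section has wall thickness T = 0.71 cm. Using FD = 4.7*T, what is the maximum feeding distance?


Formula: FD = 4.7 * T  (riser feeding-distance rule)
FD = 4.7 * 0.71 cm = 3.3370 cm

Answer: 3.3370 cm


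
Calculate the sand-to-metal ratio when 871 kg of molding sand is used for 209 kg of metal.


Formula: Sand-to-Metal Ratio = W_sand / W_metal
Ratio = 871 kg / 209 kg = 4.1675

Final answer: 4.1675


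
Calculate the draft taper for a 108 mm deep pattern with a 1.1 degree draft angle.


Formula: taper = depth * tan(draft_angle)
tan(1.1 deg) = 0.0192010
taper = 108 mm * 0.0192010 = 2.0737 mm

2.0737 mm


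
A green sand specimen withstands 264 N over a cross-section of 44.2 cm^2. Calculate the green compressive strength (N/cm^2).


Formula: Compressive Strength = Force / Area
Strength = 264 N / 44.2 cm^2 = 5.9729 N/cm^2

Answer: 5.9729 N/cm^2


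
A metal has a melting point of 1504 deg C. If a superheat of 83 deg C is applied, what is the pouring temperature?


Formula: T_pour = T_melt + Superheat
T_pour = 1504 + 83 = 1587 deg C

1587 deg C


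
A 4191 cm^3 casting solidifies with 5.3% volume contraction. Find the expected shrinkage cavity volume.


Formula: V_shrink = V_casting * shrinkage_pct / 100
V_shrink = 4191 cm^3 * 5.3 / 100 = 222.1230 cm^3

Final answer: 222.1230 cm^3


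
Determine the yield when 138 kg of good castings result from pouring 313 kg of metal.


Formula: Casting Yield = (W_good / W_total) * 100
Yield = (138 kg / 313 kg) * 100 = 44.0895%

Answer: 44.0895%


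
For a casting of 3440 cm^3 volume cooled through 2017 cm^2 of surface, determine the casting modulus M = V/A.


Formula: Casting Modulus M = V / A
M = 3440 cm^3 / 2017 cm^2 = 1.7055 cm

1.7055 cm


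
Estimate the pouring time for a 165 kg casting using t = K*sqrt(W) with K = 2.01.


Formula: t = K * sqrt(W)
sqrt(W) = sqrt(165) = 12.84523
t = 2.01 * 12.84523 = 25.8189 s


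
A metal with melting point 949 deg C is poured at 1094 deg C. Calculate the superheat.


Formula: Superheat = T_pour - T_melt
Superheat = 1094 - 949 = 145 deg C

Final answer: 145 deg C


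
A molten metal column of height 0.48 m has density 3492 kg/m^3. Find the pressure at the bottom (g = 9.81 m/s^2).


Formula: P = rho * g * h
rho * g = 3492 * 9.81 = 34256.52 N/m^3
P = 34256.52 * 0.48 = 16443.1296 Pa

Answer: 16443.1296 Pa


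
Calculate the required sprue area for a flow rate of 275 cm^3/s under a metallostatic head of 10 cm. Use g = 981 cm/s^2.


Formula: v = sqrt(2*g*h), A = Q/v
Velocity: v = sqrt(2 * 981 * 10) = sqrt(19620) = 140.0714 cm/s
Sprue area: A = Q / v = 275 / 140.0714 = 1.9633 cm^2

1.9633 cm^2


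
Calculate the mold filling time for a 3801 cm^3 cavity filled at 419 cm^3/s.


Formula: t_fill = V_mold / Q_flow
t = 3801 cm^3 / 419 cm^3/s = 9.0716 s


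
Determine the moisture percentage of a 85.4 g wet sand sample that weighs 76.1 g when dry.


Formula: MC = (W_wet - W_dry) / W_wet * 100
Water mass = 85.4 - 76.1 = 9.3 g
MC = 9.3 / 85.4 * 100 = 10.8899%


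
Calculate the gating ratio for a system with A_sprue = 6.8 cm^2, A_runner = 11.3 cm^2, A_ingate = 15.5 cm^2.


Sprue:Runner:Ingate = 1 : 11.3/6.8 : 15.5/6.8 = 1:1.66:2.28

Final answer: 1:1.66:2.28


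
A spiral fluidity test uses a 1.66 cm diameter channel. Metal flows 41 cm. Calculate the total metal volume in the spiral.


Formula: V = pi * (d/2)^2 * L  (cylinder volume)
Radius = 1.66/2 = 0.83 cm
V = pi * 0.83^2 * 41 = 88.7340 cm^3

Final answer: 88.7340 cm^3


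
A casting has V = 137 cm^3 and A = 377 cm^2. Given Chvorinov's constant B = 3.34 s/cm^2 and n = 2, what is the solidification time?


Formula: t_s = B * (V/A)^n  (Chvorinov's rule, n=2)
Modulus M = V/A = 137/377 = 0.363395 cm
M^2 = 0.363395^2 = 0.132056 cm^2
t_s = 3.34 * 0.132056 = 0.4411 s


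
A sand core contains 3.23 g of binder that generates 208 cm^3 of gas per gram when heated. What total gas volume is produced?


Formula: V_gas = W_binder * gas_evolution_rate
V = 3.23 g * 208 cm^3/g = 671.8400 cm^3

671.8400 cm^3


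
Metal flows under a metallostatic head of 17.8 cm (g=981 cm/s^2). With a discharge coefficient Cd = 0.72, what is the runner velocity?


Formula: v = Cd * sqrt(2 * g * h)  (Torricelli with discharge coefficient)
2*g*h = 2 * 981 * 17.8 = 34923.6 cm^2/s^2
sqrt(34923.6) = 186.87857 cm/s
v = 0.72 * 186.87857 = 134.5526 cm/s

Final answer: 134.5526 cm/s


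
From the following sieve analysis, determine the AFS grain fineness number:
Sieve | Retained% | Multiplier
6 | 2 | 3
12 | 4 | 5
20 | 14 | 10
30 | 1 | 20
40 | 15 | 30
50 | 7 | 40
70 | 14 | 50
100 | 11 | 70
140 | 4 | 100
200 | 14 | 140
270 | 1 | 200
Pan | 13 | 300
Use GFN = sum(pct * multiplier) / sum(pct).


Formula: GFN = sum(pct * multiplier) / sum(pct)
sum(pct * multiplier) = 8846
sum(pct) = 100
GFN = 8846 / 100 = 88.46

Answer: 88.46


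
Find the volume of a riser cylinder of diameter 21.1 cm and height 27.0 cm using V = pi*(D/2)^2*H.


Formula: V = pi * (D/2)^2 * H  (cylinder volume)
Radius = D/2 = 21.1/2 = 10.55 cm
V = pi * 10.55^2 * 27.0 = 9441.0121 cm^3

9441.0121 cm^3


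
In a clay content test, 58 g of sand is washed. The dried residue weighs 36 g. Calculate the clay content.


Formula: Clay% = (W_total - W_washed) / W_total * 100
Clay mass = 58 - 36 = 22 g
Clay% = 22 / 58 * 100 = 37.9310%

Final answer: 37.9310%


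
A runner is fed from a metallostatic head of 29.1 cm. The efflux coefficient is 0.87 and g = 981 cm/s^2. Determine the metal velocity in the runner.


Formula: v = Cd * sqrt(2 * g * h)  (Torricelli with discharge coefficient)
2*g*h = 2 * 981 * 29.1 = 57094.2 cm^2/s^2
sqrt(57094.2) = 238.94393 cm/s
v = 0.87 * 238.94393 = 207.8812 cm/s

Final answer: 207.8812 cm/s


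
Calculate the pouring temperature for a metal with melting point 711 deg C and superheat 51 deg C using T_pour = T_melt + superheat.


Formula: T_pour = T_melt + Superheat
T_pour = 711 + 51 = 762 deg C


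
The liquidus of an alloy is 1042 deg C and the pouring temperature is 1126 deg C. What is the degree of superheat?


Formula: Superheat = T_pour - T_melt
Superheat = 1126 - 1042 = 84 deg C

Final answer: 84 deg C


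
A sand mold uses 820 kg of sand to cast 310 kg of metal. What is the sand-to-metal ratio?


Formula: Sand-to-Metal Ratio = W_sand / W_metal
Ratio = 820 kg / 310 kg = 2.6452

Answer: 2.6452


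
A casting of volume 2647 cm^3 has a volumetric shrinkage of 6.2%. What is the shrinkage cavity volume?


Formula: V_shrink = V_casting * shrinkage_pct / 100
V_shrink = 2647 cm^3 * 6.2 / 100 = 164.1140 cm^3


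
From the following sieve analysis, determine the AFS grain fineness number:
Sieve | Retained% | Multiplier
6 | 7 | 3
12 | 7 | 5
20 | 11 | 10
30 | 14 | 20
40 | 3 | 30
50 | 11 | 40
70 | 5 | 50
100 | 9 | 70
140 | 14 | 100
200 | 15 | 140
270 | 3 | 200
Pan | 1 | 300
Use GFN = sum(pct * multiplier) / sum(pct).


Formula: GFN = sum(pct * multiplier) / sum(pct)
sum(pct * multiplier) = 6256
sum(pct) = 100
GFN = 6256 / 100 = 62.56

Answer: 62.56


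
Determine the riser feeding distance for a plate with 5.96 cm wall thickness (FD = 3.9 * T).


Formula: FD = 3.9 * T  (riser feeding-distance rule)
FD = 3.9 * 5.96 cm = 23.2440 cm

Answer: 23.2440 cm


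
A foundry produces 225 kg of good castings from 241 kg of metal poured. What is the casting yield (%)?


Formula: Casting Yield = (W_good / W_total) * 100
Yield = (225 kg / 241 kg) * 100 = 93.3610%

93.3610%


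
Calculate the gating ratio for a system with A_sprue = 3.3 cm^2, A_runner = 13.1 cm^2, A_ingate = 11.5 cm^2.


Sprue:Runner:Ingate = 1 : 13.1/3.3 : 11.5/3.3 = 1:3.97:3.48

Final answer: 1:3.97:3.48


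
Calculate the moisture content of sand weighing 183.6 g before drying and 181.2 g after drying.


Formula: MC = (W_wet - W_dry) / W_wet * 100
Water mass = 183.6 - 181.2 = 2.4 g
MC = 2.4 / 183.6 * 100 = 1.3072%

1.3072%


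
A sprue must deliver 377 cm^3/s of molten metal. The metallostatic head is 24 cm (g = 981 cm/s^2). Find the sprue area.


Formula: v = sqrt(2*g*h), A = Q/v
Velocity: v = sqrt(2 * 981 * 24) = sqrt(47088) = 216.9977 cm/s
Sprue area: A = Q / v = 377 / 216.9977 = 1.7373 cm^2


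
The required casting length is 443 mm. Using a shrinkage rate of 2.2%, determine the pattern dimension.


Formula: L_pattern = L_casting * (1 + shrinkage_rate/100)
Shrinkage factor = 1 + 2.2/100 = 1.022
L_pattern = 443 mm * 1.022 = 452.7460 mm


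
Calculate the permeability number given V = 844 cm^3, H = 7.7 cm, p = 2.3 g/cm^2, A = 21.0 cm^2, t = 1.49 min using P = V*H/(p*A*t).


Formula: Permeability Number P = (V * H) / (p * A * t)
Numerator: V * H = 844 * 7.7 = 6498.8
Denominator: p * A * t = 2.3 * 21.0 * 1.49 = 71.967
P = 6498.8 / 71.967 = 90.3025

Final answer: 90.3025


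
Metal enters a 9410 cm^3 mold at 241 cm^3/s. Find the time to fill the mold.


Formula: t_fill = V_mold / Q_flow
t = 9410 cm^3 / 241 cm^3/s = 39.0456 s

Final answer: 39.0456 s


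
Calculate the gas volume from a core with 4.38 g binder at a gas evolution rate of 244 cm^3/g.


Formula: V_gas = W_binder * gas_evolution_rate
V = 4.38 g * 244 cm^3/g = 1068.7200 cm^3

1068.7200 cm^3


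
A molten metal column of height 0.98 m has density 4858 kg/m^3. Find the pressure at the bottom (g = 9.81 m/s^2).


Formula: P = rho * g * h
rho * g = 4858 * 9.81 = 47656.98 N/m^3
P = 47656.98 * 0.98 = 46703.8404 Pa

46703.8404 Pa


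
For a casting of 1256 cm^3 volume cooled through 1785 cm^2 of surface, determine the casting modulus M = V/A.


Formula: Casting Modulus M = V / A
M = 1256 cm^3 / 1785 cm^2 = 0.7036 cm

Answer: 0.7036 cm


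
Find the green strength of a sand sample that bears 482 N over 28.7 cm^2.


Formula: Compressive Strength = Force / Area
Strength = 482 N / 28.7 cm^2 = 16.7944 N/cm^2

Answer: 16.7944 N/cm^2


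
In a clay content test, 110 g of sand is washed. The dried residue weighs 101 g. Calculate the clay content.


Formula: Clay% = (W_total - W_washed) / W_total * 100
Clay mass = 110 - 101 = 9 g
Clay% = 9 / 110 * 100 = 8.1818%

Answer: 8.1818%


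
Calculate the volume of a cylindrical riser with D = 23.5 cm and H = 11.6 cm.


Formula: V = pi * (D/2)^2 * H  (cylinder volume)
Radius = D/2 = 23.5/2 = 11.75 cm
V = pi * 11.75^2 * 11.6 = 5031.3392 cm^3

Final answer: 5031.3392 cm^3


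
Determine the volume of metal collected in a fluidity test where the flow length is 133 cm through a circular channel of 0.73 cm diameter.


Formula: V = pi * (d/2)^2 * L  (cylinder volume)
Radius = 0.73/2 = 0.365 cm
V = pi * 0.365^2 * 133 = 55.6656 cm^3

Answer: 55.6656 cm^3


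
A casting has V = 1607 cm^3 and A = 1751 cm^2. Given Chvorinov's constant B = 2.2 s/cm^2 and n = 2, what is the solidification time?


Formula: t_s = B * (V/A)^n  (Chvorinov's rule, n=2)
Modulus M = V/A = 1607/1751 = 0.917761 cm
M^2 = 0.917761^2 = 0.842285 cm^2
t_s = 2.2 * 0.842285 = 1.8530 s


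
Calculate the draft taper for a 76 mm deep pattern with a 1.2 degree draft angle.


Formula: taper = depth * tan(draft_angle)
tan(1.2 deg) = 0.0209470
taper = 76 mm * 0.0209470 = 1.5920 mm

Final answer: 1.5920 mm


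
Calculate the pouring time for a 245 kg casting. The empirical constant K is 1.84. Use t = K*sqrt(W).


Formula: t = K * sqrt(W)
sqrt(W) = sqrt(245) = 15.65248
t = 1.84 * 15.65248 = 28.8006 s

Final answer: 28.8006 s


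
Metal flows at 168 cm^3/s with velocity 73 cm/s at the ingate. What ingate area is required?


Formula: A_ingate = Q / v  (continuity equation)
A = 168 cm^3/s / 73 cm/s = 2.3014 cm^2


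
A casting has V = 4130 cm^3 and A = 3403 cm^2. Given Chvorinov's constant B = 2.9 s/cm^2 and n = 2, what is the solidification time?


Formula: t_s = B * (V/A)^n  (Chvorinov's rule, n=2)
Modulus M = V/A = 4130/3403 = 1.213635 cm
M^2 = 1.213635^2 = 1.472910 cm^2
t_s = 2.9 * 1.472910 = 4.2714 s


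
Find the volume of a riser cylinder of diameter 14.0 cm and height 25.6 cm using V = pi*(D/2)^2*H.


Formula: V = pi * (D/2)^2 * H  (cylinder volume)
Radius = D/2 = 14.0/2 = 7.0 cm
V = pi * 7.0^2 * 25.6 = 3940.8138 cm^3


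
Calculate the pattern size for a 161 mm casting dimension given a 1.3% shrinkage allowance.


Formula: L_pattern = L_casting * (1 + shrinkage_rate/100)
Shrinkage factor = 1 + 1.3/100 = 1.013
L_pattern = 161 mm * 1.013 = 163.0930 mm


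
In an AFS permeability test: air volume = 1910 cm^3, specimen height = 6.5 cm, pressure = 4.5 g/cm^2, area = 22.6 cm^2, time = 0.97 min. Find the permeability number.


Formula: Permeability Number P = (V * H) / (p * A * t)
Numerator: V * H = 1910 * 6.5 = 12415.0
Denominator: p * A * t = 4.5 * 22.6 * 0.97 = 98.649
P = 12415.0 / 98.649 = 125.8502

Answer: 125.8502


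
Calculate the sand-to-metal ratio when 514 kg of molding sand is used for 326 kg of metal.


Formula: Sand-to-Metal Ratio = W_sand / W_metal
Ratio = 514 kg / 326 kg = 1.5767

Final answer: 1.5767


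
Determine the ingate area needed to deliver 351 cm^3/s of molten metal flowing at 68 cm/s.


Formula: A_ingate = Q / v  (continuity equation)
A = 351 cm^3/s / 68 cm/s = 5.1618 cm^2

Final answer: 5.1618 cm^2


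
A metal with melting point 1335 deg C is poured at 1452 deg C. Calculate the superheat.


Formula: Superheat = T_pour - T_melt
Superheat = 1452 - 1335 = 117 deg C

Final answer: 117 deg C


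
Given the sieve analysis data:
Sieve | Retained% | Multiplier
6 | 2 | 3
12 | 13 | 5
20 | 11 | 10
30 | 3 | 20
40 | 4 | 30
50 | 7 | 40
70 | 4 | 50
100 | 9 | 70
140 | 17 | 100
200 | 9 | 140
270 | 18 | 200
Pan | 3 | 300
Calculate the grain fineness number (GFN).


Formula: GFN = sum(pct * multiplier) / sum(pct)
sum(pct * multiplier) = 8931
sum(pct) = 100
GFN = 8931 / 100 = 89.31

Final answer: 89.31


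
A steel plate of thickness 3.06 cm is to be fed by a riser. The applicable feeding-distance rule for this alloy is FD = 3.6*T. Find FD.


Formula: FD = 3.6 * T  (riser feeding-distance rule)
FD = 3.6 * 3.06 cm = 11.0160 cm

Final answer: 11.0160 cm


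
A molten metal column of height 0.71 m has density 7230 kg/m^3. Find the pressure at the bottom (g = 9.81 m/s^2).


Formula: P = rho * g * h
rho * g = 7230 * 9.81 = 70926.3 N/m^3
P = 70926.3 * 0.71 = 50357.6730 Pa


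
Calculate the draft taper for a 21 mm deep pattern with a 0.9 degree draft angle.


Formula: taper = depth * tan(draft_angle)
tan(0.9 deg) = 0.0157093
taper = 21 mm * 0.0157093 = 0.3299 mm

0.3299 mm


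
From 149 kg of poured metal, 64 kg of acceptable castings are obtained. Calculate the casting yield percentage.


Formula: Casting Yield = (W_good / W_total) * 100
Yield = (64 kg / 149 kg) * 100 = 42.9530%


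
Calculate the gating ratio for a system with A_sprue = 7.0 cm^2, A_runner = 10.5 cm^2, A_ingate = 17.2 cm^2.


Sprue:Runner:Ingate = 1 : 10.5/7.0 : 17.2/7.0 = 1:1.50:2.46

Final answer: 1:1.50:2.46


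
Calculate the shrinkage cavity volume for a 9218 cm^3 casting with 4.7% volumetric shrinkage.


Formula: V_shrink = V_casting * shrinkage_pct / 100
V_shrink = 9218 cm^3 * 4.7 / 100 = 433.2460 cm^3

Answer: 433.2460 cm^3


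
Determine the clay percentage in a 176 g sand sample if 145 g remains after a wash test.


Formula: Clay% = (W_total - W_washed) / W_total * 100
Clay mass = 176 - 145 = 31 g
Clay% = 31 / 176 * 100 = 17.6136%

Final answer: 17.6136%


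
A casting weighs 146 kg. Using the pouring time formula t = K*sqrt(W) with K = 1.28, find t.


Formula: t = K * sqrt(W)
sqrt(W) = sqrt(146) = 12.08305
t = 1.28 * 12.08305 = 15.4663 s

15.4663 s


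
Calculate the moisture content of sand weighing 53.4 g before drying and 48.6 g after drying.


Formula: MC = (W_wet - W_dry) / W_wet * 100
Water mass = 53.4 - 48.6 = 4.8 g
MC = 4.8 / 53.4 * 100 = 8.9888%

8.9888%


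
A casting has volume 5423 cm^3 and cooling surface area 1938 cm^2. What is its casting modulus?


Formula: Casting Modulus M = V / A
M = 5423 cm^3 / 1938 cm^2 = 2.7982 cm

Answer: 2.7982 cm


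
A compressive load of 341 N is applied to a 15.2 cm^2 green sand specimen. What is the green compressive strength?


Formula: Compressive Strength = Force / Area
Strength = 341 N / 15.2 cm^2 = 22.4342 N/cm^2

Final answer: 22.4342 N/cm^2


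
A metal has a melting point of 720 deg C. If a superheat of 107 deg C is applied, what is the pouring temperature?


Formula: T_pour = T_melt + Superheat
T_pour = 720 + 107 = 827 deg C

Final answer: 827 deg C


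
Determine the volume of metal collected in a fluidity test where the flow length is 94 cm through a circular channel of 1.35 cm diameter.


Formula: V = pi * (d/2)^2 * L  (cylinder volume)
Radius = 1.35/2 = 0.675 cm
V = pi * 0.675^2 * 94 = 134.5505 cm^3

Final answer: 134.5505 cm^3


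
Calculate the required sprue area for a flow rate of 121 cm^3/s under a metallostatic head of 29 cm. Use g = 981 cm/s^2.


Formula: v = sqrt(2*g*h), A = Q/v
Velocity: v = sqrt(2 * 981 * 29) = sqrt(56898) = 238.5330 cm/s
Sprue area: A = Q / v = 121 / 238.5330 = 0.5073 cm^2


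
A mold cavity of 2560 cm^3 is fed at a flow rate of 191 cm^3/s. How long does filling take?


Formula: t_fill = V_mold / Q_flow
t = 2560 cm^3 / 191 cm^3/s = 13.4031 s

Answer: 13.4031 s


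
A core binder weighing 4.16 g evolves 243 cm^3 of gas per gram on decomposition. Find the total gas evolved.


Formula: V_gas = W_binder * gas_evolution_rate
V = 4.16 g * 243 cm^3/g = 1010.8800 cm^3

Answer: 1010.8800 cm^3


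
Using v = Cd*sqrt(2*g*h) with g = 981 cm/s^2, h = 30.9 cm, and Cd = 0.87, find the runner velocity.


Formula: v = Cd * sqrt(2 * g * h)  (Torricelli with discharge coefficient)
2*g*h = 2 * 981 * 30.9 = 60625.8 cm^2/s^2
sqrt(60625.8) = 246.22307 cm/s
v = 0.87 * 246.22307 = 214.2141 cm/s

214.2141 cm/s


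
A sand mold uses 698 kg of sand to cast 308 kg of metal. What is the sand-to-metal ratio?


Formula: Sand-to-Metal Ratio = W_sand / W_metal
Ratio = 698 kg / 308 kg = 2.2662

Answer: 2.2662


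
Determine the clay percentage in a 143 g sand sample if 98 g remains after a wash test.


Formula: Clay% = (W_total - W_washed) / W_total * 100
Clay mass = 143 - 98 = 45 g
Clay% = 45 / 143 * 100 = 31.4685%


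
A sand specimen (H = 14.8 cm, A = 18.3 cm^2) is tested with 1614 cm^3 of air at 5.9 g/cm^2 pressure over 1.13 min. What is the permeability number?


Formula: Permeability Number P = (V * H) / (p * A * t)
Numerator: V * H = 1614 * 14.8 = 23887.2
Denominator: p * A * t = 5.9 * 18.3 * 1.13 = 122.0061
P = 23887.2 / 122.0061 = 195.7869

Final answer: 195.7869


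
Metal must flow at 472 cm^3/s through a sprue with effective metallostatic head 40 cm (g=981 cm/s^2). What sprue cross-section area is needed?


Formula: v = sqrt(2*g*h), A = Q/v
Velocity: v = sqrt(2 * 981 * 40) = sqrt(78480) = 280.1428 cm/s
Sprue area: A = Q / v = 472 / 280.1428 = 1.6849 cm^2

Final answer: 1.6849 cm^2


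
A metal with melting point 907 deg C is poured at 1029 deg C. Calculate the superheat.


Formula: Superheat = T_pour - T_melt
Superheat = 1029 - 907 = 122 deg C

122 deg C


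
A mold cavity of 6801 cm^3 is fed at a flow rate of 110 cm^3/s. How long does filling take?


Formula: t_fill = V_mold / Q_flow
t = 6801 cm^3 / 110 cm^3/s = 61.8273 s

Answer: 61.8273 s


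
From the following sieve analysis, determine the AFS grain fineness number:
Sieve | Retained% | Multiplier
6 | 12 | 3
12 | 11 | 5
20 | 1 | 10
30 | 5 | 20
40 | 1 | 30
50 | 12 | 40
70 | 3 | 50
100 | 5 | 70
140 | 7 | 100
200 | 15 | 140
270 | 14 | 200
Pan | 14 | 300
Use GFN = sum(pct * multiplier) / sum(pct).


Formula: GFN = sum(pct * multiplier) / sum(pct)
sum(pct * multiplier) = 11011
sum(pct) = 100
GFN = 11011 / 100 = 110.11

110.11


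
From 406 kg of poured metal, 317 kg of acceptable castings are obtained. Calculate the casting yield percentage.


Formula: Casting Yield = (W_good / W_total) * 100
Yield = (317 kg / 406 kg) * 100 = 78.0788%


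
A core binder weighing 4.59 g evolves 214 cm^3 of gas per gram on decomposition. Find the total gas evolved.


Formula: V_gas = W_binder * gas_evolution_rate
V = 4.59 g * 214 cm^3/g = 982.2600 cm^3

982.2600 cm^3


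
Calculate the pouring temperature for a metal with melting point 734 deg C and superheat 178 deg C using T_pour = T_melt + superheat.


Formula: T_pour = T_melt + Superheat
T_pour = 734 + 178 = 912 deg C


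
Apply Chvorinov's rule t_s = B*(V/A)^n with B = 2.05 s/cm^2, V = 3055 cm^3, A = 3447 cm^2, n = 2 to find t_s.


Formula: t_s = B * (V/A)^n  (Chvorinov's rule, n=2)
Modulus M = V/A = 3055/3447 = 0.886278 cm
M^2 = 0.886278^2 = 0.785489 cm^2
t_s = 2.05 * 0.785489 = 1.6103 s

Final answer: 1.6103 s


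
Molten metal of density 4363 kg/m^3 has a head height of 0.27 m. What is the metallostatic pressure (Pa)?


Formula: P = rho * g * h
rho * g = 4363 * 9.81 = 42801.03 N/m^3
P = 42801.03 * 0.27 = 11556.2781 Pa

11556.2781 Pa


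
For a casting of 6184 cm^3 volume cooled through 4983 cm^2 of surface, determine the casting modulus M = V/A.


Formula: Casting Modulus M = V / A
M = 6184 cm^3 / 4983 cm^2 = 1.2410 cm


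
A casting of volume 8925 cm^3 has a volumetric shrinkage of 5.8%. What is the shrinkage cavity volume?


Formula: V_shrink = V_casting * shrinkage_pct / 100
V_shrink = 8925 cm^3 * 5.8 / 100 = 517.6500 cm^3


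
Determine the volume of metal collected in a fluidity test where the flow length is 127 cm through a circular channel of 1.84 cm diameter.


Formula: V = pi * (d/2)^2 * L  (cylinder volume)
Radius = 1.84/2 = 0.92 cm
V = pi * 0.92^2 * 127 = 337.6986 cm^3


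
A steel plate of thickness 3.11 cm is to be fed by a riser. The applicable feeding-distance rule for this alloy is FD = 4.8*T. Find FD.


Formula: FD = 4.8 * T  (riser feeding-distance rule)
FD = 4.8 * 3.11 cm = 14.9280 cm

14.9280 cm


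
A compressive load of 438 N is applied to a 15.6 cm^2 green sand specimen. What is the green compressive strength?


Formula: Compressive Strength = Force / Area
Strength = 438 N / 15.6 cm^2 = 28.0769 N/cm^2

28.0769 N/cm^2


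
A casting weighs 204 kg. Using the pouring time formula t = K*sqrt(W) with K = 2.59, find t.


Formula: t = K * sqrt(W)
sqrt(W) = sqrt(204) = 14.28286
t = 2.59 * 14.28286 = 36.9926 s

36.9926 s


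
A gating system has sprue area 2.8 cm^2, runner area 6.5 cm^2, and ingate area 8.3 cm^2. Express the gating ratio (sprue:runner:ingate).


Sprue:Runner:Ingate = 1 : 6.5/2.8 : 8.3/2.8 = 1:2.32:2.96

Final answer: 1:2.32:2.96


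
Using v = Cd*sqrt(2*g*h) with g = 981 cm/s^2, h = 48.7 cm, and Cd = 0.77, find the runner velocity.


Formula: v = Cd * sqrt(2 * g * h)  (Torricelli with discharge coefficient)
2*g*h = 2 * 981 * 48.7 = 95549.4 cm^2/s^2
sqrt(95549.4) = 309.11066 cm/s
v = 0.77 * 309.11066 = 238.0152 cm/s

Answer: 238.0152 cm/s


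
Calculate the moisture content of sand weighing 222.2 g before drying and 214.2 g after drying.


Formula: MC = (W_wet - W_dry) / W_wet * 100
Water mass = 222.2 - 214.2 = 8.0 g
MC = 8.0 / 222.2 * 100 = 3.6004%

3.6004%


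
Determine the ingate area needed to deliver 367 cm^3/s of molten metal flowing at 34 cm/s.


Formula: A_ingate = Q / v  (continuity equation)
A = 367 cm^3/s / 34 cm/s = 10.7941 cm^2


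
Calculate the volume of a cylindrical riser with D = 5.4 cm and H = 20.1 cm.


Formula: V = pi * (D/2)^2 * H  (cylinder volume)
Radius = D/2 = 5.4/2 = 2.7 cm
V = pi * 2.7^2 * 20.1 = 460.3344 cm^3


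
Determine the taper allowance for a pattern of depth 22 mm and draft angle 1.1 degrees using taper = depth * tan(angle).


Formula: taper = depth * tan(draft_angle)
tan(1.1 deg) = 0.0192010
taper = 22 mm * 0.0192010 = 0.4224 mm

Answer: 0.4224 mm


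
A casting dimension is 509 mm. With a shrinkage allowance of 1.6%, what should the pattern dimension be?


Formula: L_pattern = L_casting * (1 + shrinkage_rate/100)
Shrinkage factor = 1 + 1.6/100 = 1.016
L_pattern = 509 mm * 1.016 = 517.1440 mm


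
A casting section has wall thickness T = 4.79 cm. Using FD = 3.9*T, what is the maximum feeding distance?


Formula: FD = 3.9 * T  (riser feeding-distance rule)
FD = 3.9 * 4.79 cm = 18.6810 cm


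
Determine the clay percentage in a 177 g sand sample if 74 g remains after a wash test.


Formula: Clay% = (W_total - W_washed) / W_total * 100
Clay mass = 177 - 74 = 103 g
Clay% = 103 / 177 * 100 = 58.1921%

58.1921%


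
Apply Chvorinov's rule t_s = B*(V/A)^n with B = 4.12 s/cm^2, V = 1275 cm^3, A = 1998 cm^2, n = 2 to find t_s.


Formula: t_s = B * (V/A)^n  (Chvorinov's rule, n=2)
Modulus M = V/A = 1275/1998 = 0.638138 cm
M^2 = 0.638138^2 = 0.407220 cm^2
t_s = 4.12 * 0.407220 = 1.6777 s


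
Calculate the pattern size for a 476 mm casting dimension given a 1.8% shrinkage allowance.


Formula: L_pattern = L_casting * (1 + shrinkage_rate/100)
Shrinkage factor = 1 + 1.8/100 = 1.018
L_pattern = 476 mm * 1.018 = 484.5680 mm

484.5680 mm
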